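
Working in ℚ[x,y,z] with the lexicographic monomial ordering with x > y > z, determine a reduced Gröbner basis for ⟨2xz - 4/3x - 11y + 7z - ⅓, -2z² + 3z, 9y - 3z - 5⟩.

f_1 = 2xz - 4/3x - 11y + 7z - ⅓, LT = xz.
f_2 = -2z² + 3z, LT = z².
f_3 = 9y - 3z - 5, LT = y.

S(f_1,f_2): lcm = xz². S = ⅚xz - 11/2yz + 7/2z² - ⅙z.
  leading term xz: subtract (5/12)·f_1 from ⅚xz - 11/2yz + 7/2z² - ⅙z → 5/9x - 11/2yz + 55/12y + 7/2z² - 37/12z + 5/36
  leading term x: no divisor's leading term divides it; move 5/9x to the remainder.
  leading term yz: subtract (-11/18z)·f_3 from -11/2yz + 55/12y + 7/2z² - 37/12z + 5/36 → 55/12y + 5/3z² - 221/36z + 5/36
  leading term y: subtract (55/108)·f_3 from 55/12y + 5/3z² - 221/36z + 5/36 → 5/3z² - 83/18z + 145/54
  leading term z²: subtract (-⅚)·f_2 from 5/3z² - 83/18z + 145/54 → -19/9z + 145/54
  leading term z: no divisor's leading term divides it; move -19/9z to the remainder.
  leading term 1: no divisor's leading term divides it; move 145/54 to the remainder.
  remainder 5/9x - 19/9z + 145/54 ≠ 0; add g_4 = 5/9x - 19/9z + 145/54 to the basis.

S(f_1,f_3): leading monomials are coprime, so the S-polynomial reduces to 0 (Buchberger's first criterion).
S(f_2,f_3): leading monomials are coprime, so the S-polynomial reduces to 0 (Buchberger's first criterion).
S(f_1,g_4): lcm = xz. S = -⅔x - 11/2y + 19/5z² - 4/3z - ⅙.
  leading term x: subtract (-6/5)·g_4 from -⅔x - 11/2y + 19/5z² - 4/3z - ⅙ → -11/2y + 19/5z² - 58/15z + 55/18
  leading term y: subtract (-11/18)·f_3 from -11/2y + 19/5z² - 58/15z + 55/18 → 19/5z² - 57/10z
  leading term z²: subtract (-19/10)·f_2 from 19/5z² - 57/10z → 0
  remainder 0.

S(f_2,g_4): leading monomials are coprime, so the S-polynomial reduces to 0 (Buchberger's first criterion).
S(f_3,g_4): leading monomials are coprime, so the S-polynomial reduces to 0 (Buchberger's first criterion).
Every S-polynomial of the final basis reduces to 0, so we have a Gröbner basis.
Inter-reduce: drop elements whose leading term is divisible by another's, tail-reduce, and make monic.

G = {x - 19/5z + 29/6, y - ⅓z - 5/9, z² - 3/2z}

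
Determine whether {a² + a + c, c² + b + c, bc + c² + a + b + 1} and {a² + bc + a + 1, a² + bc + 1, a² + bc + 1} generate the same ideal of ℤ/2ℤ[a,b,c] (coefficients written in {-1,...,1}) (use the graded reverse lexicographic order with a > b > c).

No, the ideals differ.

Two ideals are equal iff their reduced Gröbner bases coincide (the reduced basis is unique for a fixed ordering).
Buchberger on the first generating set:
f_1 = a² + a + c, LT = a².
f_2 = c² + b + c, LT = c².
f_3 = bc + c² + a + b + 1, LT = bc.

S(f_2,f_3): lcm = bc². S = c³ + b² + ac + c.
  leading term c³: subtract (c)·f_2 from c³ + b² + ac + c → b² + ac + bc + c² + c
  leading term b²: no divisor's leading term divides it; move b² to the remainder.
  leading term ac: no divisor's leading term divides it; move ac to the remainder.
  leading term bc: subtract (1)·f_3 from bc + c² + c → a + b + c + 1
  leading term a: no divisor's leading term divides it; move a to the remainder.
  leading term b: no divisor's leading term divides it; move b to the remainder.
  leading term c: no divisor's leading term divides it; move c to the remainder.
  leading term 1: no divisor's leading term divides it; move 1 to the remainder.
  remainder b² + ac + a + b + c + 1 ≠ 0; add g_4 = b² + ac + a + b + c + 1 to the basis.

The other S-polynomials (S(f_1,f_2), S(f_1,f_3), S(f_1,g_4), S(f_2,g_4), S(f_3,g_4)) all reduce to 0 modulo the current basis, so we have a Gröbner basis.
Inter-reduce: drop elements whose leading term is divisible by another's, tail-reduce, and make monic.
Reduced Gröbner basis: {a² + a + c, b² + ac + a + b + c + 1, bc + a + c + 1, c² + b + c}.

Buchberger on the second generating set:
h_1 = a² + bc + a + 1, LT = a².
h_2 = a² + bc + 1, LT = a².
h_3 = a² + bc + 1, LT = a².

S(h_1,h_2): lcm = a². S = a.
  leading term a: no divisor's leading term divides it; move a to the remainder.
  remainder a ≠ 0; add k_4 = a to the basis.

S(h_1,k_4): lcm = a². S = bc + a + 1.
  leading term bc: no divisor's leading term divides it; move bc to the remainder.
  leading term a: subtract (1)·k_4 from a + 1 → 1
  leading term 1: no divisor's leading term divides it; move 1 to the remainder.
  remainder bc + 1 ≠ 0; add k_5 = bc + 1 to the basis.

The other S-polynomials (S(h_1,h_3), S(h_2,h_3), S(h_2,k_4), S(h_3,k_4), S(h_1,k_5), S(h_2,k_5), S(h_3,k_5), S(k_4,k_5)) all reduce to 0 modulo the current basis, so we have a Gröbner basis.
Inter-reduce: drop elements whose leading term is divisible by another's, tail-reduce, and make monic.
Reduced Gröbner basis: {bc + 1, a}.

The bases are distinct; the ideals are different.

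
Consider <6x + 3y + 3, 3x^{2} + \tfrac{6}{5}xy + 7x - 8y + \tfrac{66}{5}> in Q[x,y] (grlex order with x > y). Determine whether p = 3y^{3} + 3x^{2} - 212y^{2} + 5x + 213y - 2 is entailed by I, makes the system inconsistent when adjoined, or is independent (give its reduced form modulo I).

First compute the reduced Gröbner basis of I by Buchberger's algorithm.
f_1 = 6x + 3y + 3, LT = x.
f_2 = 3x^{2} + \tfrac{6}{5}xy + 7x - 8y + \tfrac{66}{5}, LT = x^{2}.

S(f_1,f_2): lcm = x^{2}. S = \tfrac{1}{10}xy - \tfrac{11}{6}x + \tfrac{8}{3}y - \tfrac{22}{5}.
  leading term xy: subtract (\tfrac{1}{60}y)·f_1 from \tfrac{1}{10}xy - \tfrac{11}{6}x + \tfrac{8}{3}y - \tfrac{22}{5} → -\tfrac{1}{20}y^{2} - \tfrac{11}{6}x + \tfrac{157}{60}y - \tfrac{22}{5}
  leading term y^{2}: no divisor's leading term divides it; move -\tfrac{1}{20}y^{2} to the remainder.
  leading term x: subtract (-\tfrac{11}{36})·f_1 from -\tfrac{11}{6}x + \tfrac{157}{60}y - \tfrac{22}{5} → \tfrac{53}{15}y - \tfrac{209}{60}
  leading term y: no divisor's leading term divides it; move \tfrac{53}{15}y to the remainder.
  leading term 1: no divisor's leading term divides it; move -\tfrac{209}{60} to the remainder.
  remainder -\tfrac{1}{20}y^{2} + \tfrac{53}{15}y - \tfrac{209}{60} ≠ 0; add h_3 = -\tfrac{1}{20}y^{2} + \tfrac{53}{15}y - \tfrac{209}{60} to the basis.

The other S-polynomials (S(f_1,h_3), S(f_2,h_3)) all reduce to 0 modulo the current basis, so we have a Gröbner basis.
Inter-reduce: drop elements whose leading term is divisible by another's, tail-reduce, and make monic.
Reduced Gröbner basis: {y^{2} - \tfrac{212}{3}y + \tfrac{209}{3}, x + \tfrac{1}{2}y + \tfrac{1}{2}}.
Label its elements g_1 = y^{2} - \tfrac{212}{3}y + \tfrac{209}{3}, g_2 = x + \tfrac{1}{2}y + \tfrac{1}{2}.

Reduce p = 3y^{3} + 3x^{2} - 212y^{2} + 5x + 213y - 2 modulo G:
  leading term y^{3}: subtract (3y)·g_1 from 3y^{3} + 3x^{2} - 212y^{2} + 5x + 213y - 2 → 3x^{2} + 5x + 4y - 2
  leading term x^{2}: subtract (3x)·g_2 from 3x^{2} + 5x + 4y - 2 → -\tfrac{3}{2}xy + \tfrac{7}{2}x + 4y - 2
  leading term xy: subtract (-\tfrac{3}{2}y)·g_2 from -\tfrac{3}{2}xy + \tfrac{7}{2}x + 4y - 2 → \tfrac{3}{4}y^{2} + \tfrac{7}{2}x + \tfrac{19}{4}y - 2
  leading term y^{2}: subtract (\tfrac{3}{4})·g_1 from \tfrac{3}{4}y^{2} + \tfrac{7}{2}x + \tfrac{19}{4}y - 2 → \tfrac{7}{2}x + \tfrac{231}{4}y - \tfrac{217}{4}
  leading term x: subtract (\tfrac{7}{2})·g_2 from \tfrac{7}{2}x + \tfrac{231}{4}y - \tfrac{217}{4} → 56y - 56
  leading term y: no divisor's leading term divides it; move 56y to the remainder.
  leading term 1: no divisor's leading term divides it; move -56 to the remainder.
  normal form = 56y - 56.
The normal form is nonzero, so p ∉ I. Since p minus its normal form lies in I, I + (p) = I + (r) where r = 56y - 56; decide whether this ideal is the whole ring.
Run Buchberger on G together with r (pairs among the g_i already reduce to 0 since G is a Gröbner basis):
g_1 = y^{2} - \tfrac{212}{3}y + \tfrac{209}{3}, LT = y^{2}.
g_2 = x + \tfrac{1}{2}y + \tfrac{1}{2}, LT = x.
r = 56y - 56, LT = y.

The S-polynomials (S(g_1,g_2), S(g_1,r), S(g_2,r)) all reduce to 0 modulo the current basis, so we have a Gröbner basis.
Inter-reduce: drop elements whose leading term is divisible by another's, tail-reduce, and make monic.
Reduced Gröbner basis: {x + 1, y - 1}.
The reduced Gröbner basis of I + (p) is {x + 1, y - 1} ≠ {1}, a proper ideal, so the enlarged system stays consistent: p is independent of I, with normal form 56y - 56.

3y^{3} + 3x^{2} - 212y^{2} + 5x + 213y - 2 is independent of I; its normal form modulo I is 56y - 56.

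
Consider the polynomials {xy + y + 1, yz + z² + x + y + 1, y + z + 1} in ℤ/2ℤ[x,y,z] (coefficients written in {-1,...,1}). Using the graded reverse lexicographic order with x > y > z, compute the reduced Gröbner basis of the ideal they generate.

f_1 = xy + y + 1, LT = xy.
f_2 = yz + z² + x + y + 1, LT = yz.
f_3 = y + z + 1, LT = y.

S(f_1,f_2): lcm = xyz. S = xz² + x² + xy + yz + x + z.
  leading term xz²: no divisor's leading term divides it; move xz² to the remainder.
  leading term x²: no divisor's leading term divides it; move x² to the remainder.
  leading term xy: subtract (1)·f_1 from xy + yz + x + z → yz + x + y + z + 1
  leading term yz: subtract (1)·f_2 from yz + x + y + z + 1 → z² + z
  leading term z²: no divisor's leading term divides it; move z² to the remainder.
  leading term z: no divisor's leading term divides it; move z to the remainder.
  remainder xz² + x² + z² + z ≠ 0; add g_4 = xz² + x² + z² + z to the basis.

S(f_1,f_3): lcm = xy. S = xz + x + y + 1.
  leading term xz: no divisor's leading term divides it; move xz to the remainder.
  leading term x: no divisor's leading term divides it; move x to the remainder.
  leading term y: subtract (1)·f_3 from y + 1 → z
  leading term z: no divisor's leading term divides it; move z to the remainder.
  remainder xz + x + z ≠ 0; add g_5 = xz + x + z to the basis.

S(f_2,f_3): lcm = yz. S = x + y + z + 1.
  leading term x: no divisor's leading term divides it; move x to the remainder.
  leading term y: subtract (1)·f_3 from y + z + 1 → 0
  remainder x ≠ 0; add g_6 = x to the basis.

S(f_1,g_6): lcm = xy. S = y + 1.
  leading term y: subtract (1)·f_3 from y + 1 → z
  leading term z: no divisor's leading term divides it; move z to the remainder.
  remainder z ≠ 0; add g_7 = z to the basis.

The other S-polynomials (S(f_1,g_4), S(f_2,g_4), S(f_3,g_4), S(f_1,g_5), S(f_2,g_5), S(f_3,g_5), S(g_4,g_5), S(f_2,g_6), S(f_3,g_6), S(g_4,g_6), S(g_5,g_6), S(f_1,g_7), S(f_2,g_7), S(f_3,g_7), S(g_4,g_7), S(g_5,g_7), S(g_6,g_7)) all reduce to 0 modulo the current basis, so we have a Gröbner basis.
Inter-reduce: drop elements whose leading term is divisible by another's, tail-reduce, and make monic.

G = {x, y + 1, z}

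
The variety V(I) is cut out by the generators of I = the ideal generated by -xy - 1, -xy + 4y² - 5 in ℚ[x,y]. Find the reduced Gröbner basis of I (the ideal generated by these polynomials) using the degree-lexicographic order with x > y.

G = {y² - 1, x + y}

This is the nonlinear analogue of row-reducing a linear system.

f_1 = -xy - 1, LT = xy.
f_2 = -xy + 4y² - 5, LT = xy.

S(f_1,f_2): lcm = xy. S = 4y² - 4.
  leading term y²: no divisor's leading term divides it; move 4y² to the remainder.
  leading term 1: no divisor's leading term divides it; move -4 to the remainder.
  remainder 4y² - 4 ≠ 0; add g_3 = 4y² - 4 to the basis.

S(f_1,g_3): lcm = xy². S = x + y.
  leading term x: no divisor's leading term divides it; move x to the remainder.
  leading term y: no divisor's leading term divides it; move y to the remainder.
  remainder x + y ≠ 0; add g_4 = x + y to the basis.

The other S-polynomials (S(f_2,g_3), S(f_1,g_4), S(f_2,g_4), S(g_3,g_4)) all reduce to 0 modulo the current basis, so we have a Gröbner basis.
Inter-reduce: drop elements whose leading term is divisible by another's, tail-reduce, and make monic.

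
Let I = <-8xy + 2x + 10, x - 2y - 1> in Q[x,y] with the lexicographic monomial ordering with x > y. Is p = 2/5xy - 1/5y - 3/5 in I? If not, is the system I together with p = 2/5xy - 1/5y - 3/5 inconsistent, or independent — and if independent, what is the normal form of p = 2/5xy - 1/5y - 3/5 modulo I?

2/5xy - 1/5y - 3/5 lies in I (it reduces to 0).

First compute the reduced Gröbner basis of I by Buchberger's algorithm.
f_1 = -8xy + 2x + 10, LT = xy.
f_2 = x - 2y - 1, LT = x.

S(f_1,f_2): lcm = xy. S = -1/4x + 2y^2 + y - 5/4.
  leading term x: subtract (-1/4)·f_2 from -1/4x + 2y^2 + y - 5/4 → 2y^2 + 1/2y - 3/2
  leading term y^2: no divisor's leading term divides it; move 2y^2 to the remainder.
  leading term y: no divisor's leading term divides it; move 1/2y to the remainder.
  leading term 1: no divisor's leading term divides it; move -3/2 to the remainder.
  remainder 2y^2 + 1/2y - 3/2 ≠ 0; add h_3 = 2y^2 + 1/2y - 3/2 to the basis.

S(f_1,h_3): lcm = xy^2. S = -1/2xy + 3/4x - 5/4y.
  leading term xy: subtract (1/16)·f_1 from -1/2xy + 3/4x - 5/4y → 5/8x - 5/4y - 5/8
  leading term x: subtract (5/8)·f_2 from 5/8x - 5/4y - 5/8 → 0
  remainder 0.

S(f_2,h_3): leading monomials are coprime, so the S-polynomial reduces to 0 (Buchberger's first criterion).
Every S-polynomial of the final basis reduces to 0, so we have a Gröbner basis.
Inter-reduce: drop elements whose leading term is divisible by another's, tail-reduce, and make monic.
Reduced Gröbner basis: {x - 2y - 1, y^2 + 1/4y - 3/4}.
Label its elements g_1 = x - 2y - 1, g_2 = y^2 + 1/4y - 3/4.

Reduce p = 2/5xy - 1/5y - 3/5 modulo G:
  leading term xy: subtract (2/5y)·g_1 from 2/5xy - 1/5y - 3/5 → 4/5y^2 + 1/5y - 3/5
  leading term y^2: subtract (4/5)·g_2 from 4/5y^2 + 1/5y - 3/5 → 0
  normal form = 0.
Since the normal form is 0, p ∈ I.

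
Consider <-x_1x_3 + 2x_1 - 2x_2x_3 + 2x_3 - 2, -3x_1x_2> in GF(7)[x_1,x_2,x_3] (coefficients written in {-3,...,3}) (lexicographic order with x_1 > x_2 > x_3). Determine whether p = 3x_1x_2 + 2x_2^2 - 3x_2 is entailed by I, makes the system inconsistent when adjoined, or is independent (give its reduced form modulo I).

First compute the reduced Gröbner basis of I by Buchberger's algorithm.
f_1 = -x_1x_3 + 2x_1 - 2x_2x_3 + 2x_3 - 2, LT = x_1x_3.
f_2 = -3x_1x_2, LT = x_1x_2.

S(f_1,f_2): lcm = x_1x_2x_3. S = -2x_1x_2 + 2x_2^2x_3 - 2x_2x_3 + 2x_2.
  reduce S modulo (f_1, f_2):
  remainder 2x_2^2x_3 - 2x_2x_3 + 2x_2 ≠ 0; add h_3 = 2x_2^2x_3 - 2x_2x_3 + 2x_2 to the basis.

The other S-polynomials (S(f_1,h_3), S(f_2,h_3)) all reduce to 0 modulo the current basis, so we have a Gröbner basis.
Inter-reduce: drop elements whose leading term is divisible by another's, tail-reduce, and make monic.
Reduced Gröbner basis: {x_1x_2, x_1x_3 - 2x_1 + 2x_2x_3 - 2x_3 + 2, x_2^2x_3 - x_2x_3 + x_2}.
Label its elements g_1 = x_1x_2, g_2 = x_1x_3 - 2x_1 + 2x_2x_3 - 2x_3 + 2, g_3 = x_2^2x_3 - x_2x_3 + x_2.

Reduce p = 3x_1x_2 + 2x_2^2 - 3x_2 modulo G:
  leading term x_1x_2: subtract (3)·g_1 from 3x_1x_2 + 2x_2^2 - 3x_2 → 2x_2^2 - 3x_2
  leading term x_2^2: no divisor's leading term divides it; move 2x_2^2 to the remainder.
  leading term x_2: no divisor's leading term divides it; move -3x_2 to the remainder.
  normal form = 2x_2^2 - 3x_2.
The normal form is nonzero, so p ∉ I. Since p minus its normal form lies in I, I + (p) = I + (r) where r = 2x_2^2 - 3x_2; decide whether this ideal is the whole ring.
Run Buchberger on G together with r (pairs among the g_i already reduce to 0 since G is a Gröbner basis):
g_1 = x_1x_2, LT = x_1x_2.
g_2 = x_1x_3 - 2x_1 + 2x_2x_3 - 2x_3 + 2, LT = x_1x_3.
g_3 = x_2^2x_3 - x_2x_3 + x_2, LT = x_2^2x_3.
r = 2x_2^2 - 3x_2, LT = x_2^2.

S(g_3,r): lcm = x_2^2x_3. S = -3x_2x_3 + x_2.
  reduce S modulo (g_1, g_2, g_3, r):
  remainder -3x_2x_3 + x_2 ≠ 0; add m_5 = -3x_2x_3 + x_2 to the basis.

The other S-polynomials (S(g_1,g_2), S(g_1,g_3), S(g_1,r), S(g_2,g_3), S(g_2,r), S(g_1,m_5), S(g_2,m_5), S(g_3,m_5), S(r,m_5)) all reduce to 0 modulo the current basis, so we have a Gröbner basis.
Inter-reduce: drop elements whose leading term is divisible by another's, tail-reduce, and make monic.
Reduced Gröbner basis: {x_1x_2, x_1x_3 - 2x_1 + 3x_2 - 2x_3 + 2, x_2^2 + 2x_2, x_2x_3 + 2x_2}.
The reduced Gröbner basis of I + (p) is {x_1x_2, x_1x_3 - 2x_1 + 3x_2 - 2x_3 + 2, x_2^2 + 2x_2, x_2x_3 + 2x_2} ≠ {1}, a proper ideal, so the enlarged system stays consistent: p is independent of I, with normal form 2x_2^2 - 3x_2.

3x_1x_2 + 2x_2^2 - 3x_2 is independent of I; its normal form modulo I is 2x_2^2 - 3x_2.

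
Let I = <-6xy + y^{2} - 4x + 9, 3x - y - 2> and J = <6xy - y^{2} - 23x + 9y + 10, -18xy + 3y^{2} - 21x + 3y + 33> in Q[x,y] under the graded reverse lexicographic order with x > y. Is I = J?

No, the ideals differ.

For a fixed monomial order, each ideal has a unique reduced Gröbner basis; comparing bases decides equality.
Buchberger on the first generating set:
f_1 = -6xy + y^{2} - 4x + 9, LT = xy.
f_2 = 3x - y - 2, LT = x.

S(f_1,f_2): lcm = xy. S = \tfrac{1}{6}y^{2} + \tfrac{2}{3}x + \tfrac{2}{3}y - \tfrac{3}{2}.
  leading term y^{2}: no divisor's leading term divides it; move \tfrac{1}{6}y^{2} to the remainder.
  leading term x: subtract (\tfrac{2}{9})·f_2 from \tfrac{2}{3}x + \tfrac{2}{3}y - \tfrac{3}{2} → \tfrac{8}{9}y - \tfrac{19}{18}
  leading term y: no divisor's leading term divides it; move \tfrac{8}{9}y to the remainder.
  leading term 1: no divisor's leading term divides it; move -\tfrac{19}{18} to the remainder.
  remainder \tfrac{1}{6}y^{2} + \tfrac{8}{9}y - \tfrac{19}{18} ≠ 0; add g_3 = \tfrac{1}{6}y^{2} + \tfrac{8}{9}y - \tfrac{19}{18} to the basis.

The other S-polynomials (S(f_1,g_3), S(f_2,g_3)) all reduce to 0 modulo the current basis, so we have a Gröbner basis.
Inter-reduce: drop elements whose leading term is divisible by another's, tail-reduce, and make monic.
Reduced Gröbner basis: {y^{2} + \tfrac{16}{3}y - \tfrac{19}{3}, x - \tfrac{1}{3}y - \tfrac{2}{3}}.

Buchberger on the second generating set:
h_1 = 6xy - y^{2} - 23x + 9y + 10, LT = xy.
h_2 = -18xy + 3y^{2} - 21x + 3y + 33, LT = xy.

S(h_1,h_2): lcm = xy. S = -5x + \tfrac{5}{3}y + \tfrac{7}{2}.
  leading term x: no divisor's leading term divides it; move -5x to the remainder.
  leading term y: no divisor's leading term divides it; move \tfrac{5}{3}y to the remainder.
  leading term 1: no divisor's leading term divides it; move \tfrac{7}{2} to the remainder.
  remainder -5x + \tfrac{5}{3}y + \tfrac{7}{2} ≠ 0; add k_3 = -5x + \tfrac{5}{3}y + \tfrac{7}{2} to the basis.

S(h_1,k_3): lcm = xy. S = \tfrac{1}{6}y^{2} - \tfrac{23}{6}x + \tfrac{11}{5}y + \tfrac{5}{3}.
  leading term y^{2}: no divisor's leading term divides it; move \tfrac{1}{6}y^{2} to the remainder.
  leading term x: subtract (\tfrac{23}{30})·k_3 from -\tfrac{23}{6}x + \tfrac{11}{5}y + \tfrac{5}{3} → \tfrac{83}{90}y - \tfrac{61}{60}
  leading term y: no divisor's leading term divides it; move \tfrac{83}{90}y to the remainder.
  leading term 1: no divisor's leading term divides it; move -\tfrac{61}{60} to the remainder.
  remainder \tfrac{1}{6}y^{2} + \tfrac{83}{90}y - \tfrac{61}{60} ≠ 0; add k_4 = \tfrac{1}{6}y^{2} + \tfrac{83}{90}y - \tfrac{61}{60} to the basis.

The other S-polynomials (S(h_2,k_3), S(h_1,k_4), S(h_2,k_4), S(k_3,k_4)) all reduce to 0 modulo the current basis, so we have a Gröbner basis.
Inter-reduce: drop elements whose leading term is divisible by another's, tail-reduce, and make monic.
Reduced Gröbner basis: {y^{2} + \tfrac{83}{15}y - \tfrac{61}{10}, x - \tfrac{1}{3}y - \tfrac{7}{10}}.

Since the reduced bases disagree, the two ideals are not the same.
The choice of monomial ordering does not affect the verdict — as long as both bases are computed under the same ordering, their equality decides ideal equality.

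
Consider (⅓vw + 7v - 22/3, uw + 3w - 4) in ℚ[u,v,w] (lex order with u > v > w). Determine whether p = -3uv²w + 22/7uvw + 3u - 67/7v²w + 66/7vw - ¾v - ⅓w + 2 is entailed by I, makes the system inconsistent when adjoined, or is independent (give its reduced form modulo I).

-3uv²w + 22/7uvw + 3u - 67/7v²w + 66/7vw - ¾v - ⅓w + 2 is independent of I; its normal form modulo I is 3u - ¾v - ⅓w + 2.

First compute the reduced Gröbner basis of I by Buchberger's algorithm.
f_1 = ⅓vw + 7v - 22/3, LT = vw.
f_2 = uw + 3w - 4, LT = uw.

S(f_1,f_2): lcm = uvw. S = 21uv - 22u - 3vw + 4v.
  reduce S modulo (f_1, f_2):
  remainder 21uv - 22u + 67v - 66 ≠ 0; add h_3 = 21uv - 22u + 67v - 66 to the basis.

The other S-polynomials (S(f_1,h_3), S(f_2,h_3)) all reduce to 0 modulo the current basis, so we have a Gröbner basis.
Inter-reduce: drop elements whose leading term is divisible by another's, tail-reduce, and make monic.
Reduced Gröbner basis: {uv - 22/21u + 67/21v - 22/7, uw + 3w - 4, vw + 21v - 22}.
Label its elements g_1 = uv - 22/21u + 67/21v - 22/7, g_2 = uw + 3w - 4, g_3 = vw + 21v - 22.

Reduce p = -3uv²w + 22/7uvw + 3u - 67/7v²w + 66/7vw - ¾v - ⅓w + 2 modulo G:
  leading term uv²w: subtract (-3vw)·g_1 from -3uv²w + 22/7uvw + 3u - 67/7v²w + 66/7vw - ¾v - ⅓w + 2 → 3u - ¾v - ⅓w + 2
  leading term u: no divisor's leading term divides it; move 3u to the remainder.
  leading term v: no divisor's leading term divides it; move -¾v to the remainder.
  leading term w: no divisor's leading term divides it; move -⅓w to the remainder.
  leading term 1: no divisor's leading term divides it; move 2 to the remainder.
  normal form = 3u - ¾v - ⅓w + 2.
The normal form is nonzero, so p ∉ I. Since p minus its normal form lies in I, I + (p) = I + (r) where r = 3u - ¾v - ⅓w + 2; decide whether this ideal is the whole ring.
Run Buchberger on G together with r (pairs among the g_i already reduce to 0 since G is a Gröbner basis):
g_1 = uv - 22/21u + 67/21v - 22/7, LT = uv.
g_2 = uw + 3w - 4, LT = uw.
g_3 = vw + 21v - 22, LT = vw.
r = 3u - ¾v - ⅓w + 2, LT = u.

S(g_1,r): lcm = uv. S = -22/21u + ¼v² + 1/9vw + 53/21v - 22/7.
  reduce S modulo (g_1, g_2, g_3, r):
  remainder ¼v² - 1/14v - 22/189w ≠ 0; add m_5 = ¼v² - 1/14v - 22/189w to the basis.

S(g_2,r): lcm = uw. S = ¼vw + 1/9w² + 7/3w - 4.
  reduce S modulo (g_1, g_2, g_3, r, m_5):
  remainder -21/4v + 1/9w² + 7/3w + 3/2 ≠ 0; add m_6 = -21/4v + 1/9w² + 7/3w + 3/2 to the basis.

S(g_3,m_6): lcm = vw. S = 21v + 4/189w³ + 4/9w² + 2/7w - 22.
  reduce S modulo (g_1, g_2, g_3, r, m_5, m_6):
  remainder 4/189w³ + 8/9w² + 202/21w - 16 ≠ 0; add m_7 = 4/189w³ + 8/9w² + 202/21w - 16 to the basis.

The other S-polynomials (S(g_1,g_2), S(g_1,g_3), S(g_2,g_3), S(g_3,r), S(g_1,m_5), S(g_2,m_5), S(g_3,m_5), S(r,m_5), S(g_1,m_6), S(g_2,m_6), S(r,m_6), S(m_5,m_6), S(g_1,m_7), S(g_2,m_7), S(g_3,m_7), S(r,m_7), S(m_5,m_7), S(m_6,m_7)) all reduce to 0 modulo the current basis, so we have a Gröbner basis.
Inter-reduce: drop elements whose leading term is divisible by another's, tail-reduce, and make monic.
Reduced Gröbner basis: {u - 1/189w² - 2/9w + 25/42, v - 4/189w² - 4/9w - 2/7, w³ + 42w² + 909/2w - 756}.
The reduced Gröbner basis of I + (p) is {u - 1/189w² - 2/9w + 25/42, v - 4/189w² - 4/9w - 2/7, w³ + 42w² + 909/2w - 756} ≠ {1}, a proper ideal, so the enlarged system stays consistent: p is independent of I, with normal form 3u - ¾v - ⅓w + 2.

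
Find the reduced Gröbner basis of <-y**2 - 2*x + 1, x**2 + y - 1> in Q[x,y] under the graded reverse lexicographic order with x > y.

G = {x**2 + y - 1, y**2 + 2*x - 1}

The reduced Gröbner basis is the canonical form of the ideal for this ordering.

f_1 = -y**2 - 2*x + 1, LT = y**2.
f_2 = x**2 + y - 1, LT = x**2.

The S-polynomials (S(f_1,f_2)) all reduce to 0 modulo the current basis, so we have a Gröbner basis.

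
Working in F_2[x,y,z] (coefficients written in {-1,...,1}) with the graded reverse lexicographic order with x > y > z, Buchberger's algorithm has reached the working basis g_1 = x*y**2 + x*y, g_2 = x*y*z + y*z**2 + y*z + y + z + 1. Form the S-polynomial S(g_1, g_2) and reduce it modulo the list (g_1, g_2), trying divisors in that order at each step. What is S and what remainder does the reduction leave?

S(g_1, g_2) = y**2*z**2 + x*y*z + y**2*z + y**2 + y*z + y; remainder on division = y**2*z**2 + y**2*z + y*z**2 + y**2 + z + 1.

lcm(LM(g_1), LM(g_2)) = x*y**2*z.
S = (lcm/LT(g_1))·g_1 − (lcm/LT(g_2))·g_2 = y**2*z**2 + x*y*z + y**2*z + y**2 + y*z + y.
Reduce S modulo (g_1, g_2) in that order:
  leading term y**2*z**2: no divisor's leading term divides it; move y**2*z**2 to the remainder.
  leading term x*y*z: subtract (1)·g_2 from x*y*z + y**2*z + y**2 + y*z + y → y**2*z + y*z**2 + y**2 + z + 1
  leading term y**2*z: no divisor's leading term divides it; move y**2*z to the remainder.
  leading term y*z**2: no divisor's leading term divides it; move y*z**2 to the remainder.
  leading term y**2: no divisor's leading term divides it; move y**2 to the remainder.
  leading term z: no divisor's leading term divides it; move z to the remainder.
  leading term 1: no divisor's leading term divides it; move 1 to the remainder.
The remainder y**2*z**2 + y**2*z + y*z**2 + y**2 + z + 1 is nonzero, so it would be added as the next basis element.
This is the inner loop of Buchberger's algorithm — each nonzero remainder becomes a new basis element.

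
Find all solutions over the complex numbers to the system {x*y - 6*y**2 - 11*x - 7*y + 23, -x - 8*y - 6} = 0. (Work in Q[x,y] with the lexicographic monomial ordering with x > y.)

{(2, -1), (-398/7, 89/14)}

Compute a lex Gröbner basis by Buchberger's algorithm.
f_1 = x*y - 11*x - 6*y**2 - 7*y + 23, LT = x*y.
f_2 = -x - 8*y - 6, LT = x.

S(f_1,f_2): lcm = x*y. S = -11*x - 14*y**2 - 13*y + 23.
  leading term x: subtract (11)·f_2 from -11*x - 14*y**2 - 13*y + 23 → -14*y**2 + 75*y + 89
  leading term y**2: no divisor's leading term divides it; move -14*y**2 to the remainder.
  leading term y: no divisor's leading term divides it; move 75*y to the remainder.
  leading term 1: no divisor's leading term divides it; move 89 to the remainder.
  remainder -14*y**2 + 75*y + 89 ≠ 0; add h_3 = -14*y**2 + 75*y + 89 to the basis.

The other S-polynomials (S(f_1,h_3), S(f_2,h_3)) all reduce to 0 modulo the current basis, so we have a Gröbner basis.
Inter-reduce: drop elements whose leading term is divisible by another's, tail-reduce, and make monic.
Reduced Gröbner basis: {x + 8*y + 6, y**2 - 75/14*y - 89/14}.

The lex basis is triangular: the last element involves only y. Solving y**2 - 75/14*y - 89/14 = 0 gives y ∈ {-1, 89/14}; substituting each value into the earlier elements determines the remaining variables.
  y = -1: the earlier basis element becomes x - 2 = 0, giving x = 2 — point (2, -1).
  y = 89/14: the earlier basis element becomes x + 398/7 = 0, giving x = -398/7 — point (-398/7, 89/14).
Substituting each solution back into the original system confirms all equations vanish.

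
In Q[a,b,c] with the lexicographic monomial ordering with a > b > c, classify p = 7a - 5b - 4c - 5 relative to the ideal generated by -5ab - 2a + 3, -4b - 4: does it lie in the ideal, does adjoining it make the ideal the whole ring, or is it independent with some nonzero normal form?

First compute the reduced Gröbner basis of I by Buchberger's algorithm.
f_1 = -5ab - 2a + 3, LT = ab.
f_2 = -4b - 4, LT = b.

S(f_1,f_2): lcm = ab. S = -\tfrac{3}{5}a - \tfrac{3}{5}.
  leading term a: no divisor's leading term divides it; move -\tfrac{3}{5}a to the remainder.
  leading term 1: no divisor's leading term divides it; move -\tfrac{3}{5} to the remainder.
  remainder -\tfrac{3}{5}a - \tfrac{3}{5} ≠ 0; add h_3 = -\tfrac{3}{5}a - \tfrac{3}{5} to the basis.

S(f_1,h_3): lcm = ab. S = \tfrac{2}{5}a - b - \tfrac{3}{5}.
  leading term a: subtract (-\tfrac{2}{3})·h_3 from \tfrac{2}{5}a - b - \tfrac{3}{5} → -b - 1
  leading term b: subtract (\tfrac{1}{4})·f_2 from -b - 1 → 0
  remainder 0.

S(f_2,h_3): leading monomials are coprime, so the S-polynomial reduces to 0 (Buchberger's first criterion).
Every S-polynomial of the final basis reduces to 0, so we have a Gröbner basis.
Inter-reduce: drop elements whose leading term is divisible by another's, tail-reduce, and make monic.
Reduced Gröbner basis: {a + 1, b + 1}.
Label its elements g_1 = a + 1, g_2 = b + 1.

Reduce p = 7a - 5b - 4c - 5 modulo G:
  leading term a: subtract (7)·g_1 from 7a - 5b - 4c - 5 → -5b - 4c - 12
  leading term b: subtract (-5)·g_2 from -5b - 4c - 12 → -4c - 7
  leading term c: no divisor's leading term divides it; move -4c to the remainder.
  leading term 1: no divisor's leading term divides it; move -7 to the remainder.
  normal form = -4c - 7.
The normal form is nonzero, so p ∉ I. Since p minus its normal form lies in I, I + (p) = I + (r) where r = -4c - 7; decide whether this ideal is the whole ring.
Run Buchberger on G together with r (pairs among the g_i already reduce to 0 since G is a Gröbner basis):
g_1 = a + 1, LT = a.
g_2 = b + 1, LT = b.
r = -4c - 7, LT = c.

S(g_1,g_2): leading monomials are coprime, so the S-polynomial reduces to 0 (Buchberger's first criterion).
S(g_1,r): leading monomials are coprime, so the S-polynomial reduces to 0 (Buchberger's first criterion).
S(g_2,r): leading monomials are coprime, so the S-polynomial reduces to 0 (Buchberger's first criterion).
Every S-polynomial of the final basis reduces to 0, so we have a Gröbner basis.
Inter-reduce: drop elements whose leading term is divisible by another's, tail-reduce, and make monic.
Reduced Gröbner basis: {a + 1, b + 1, c + \tfrac{7}{4}}.
The reduced Gröbner basis of I + (p) is {a + 1, b + 1, c + \tfrac{7}{4}} ≠ {1}, a proper ideal, so the enlarged system stays consistent: p is independent of I, with normal form -4c - 7.

7a - 5b - 4c - 5 is independent of I; its normal form modulo I is -4c - 7.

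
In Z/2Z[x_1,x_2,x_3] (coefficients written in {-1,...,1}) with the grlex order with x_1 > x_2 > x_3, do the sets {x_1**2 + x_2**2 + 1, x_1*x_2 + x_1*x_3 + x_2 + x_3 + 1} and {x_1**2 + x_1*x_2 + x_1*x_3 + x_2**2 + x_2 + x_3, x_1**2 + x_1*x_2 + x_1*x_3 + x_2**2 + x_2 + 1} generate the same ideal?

No, the ideals differ.

Two ideals are equal iff their reduced Gröbner bases coincide (the reduced basis is unique for a fixed ordering).
Buchberger on the first generating set:
f_1 = x_1**2 + x_2**2 + 1, LT = x_1**2.
f_2 = x_1*x_2 + x_1*x_3 + x_2 + x_3 + 1, LT = x_1*x_2.

S(f_1,f_2): lcm = x_1**2*x_2. S = x_1**2*x_3 + x_2**3 + x_1*x_2 + x_1*x_3 + x_1 + x_2.
  leading term x_1**2*x_3: subtract (x_3)·f_1 from x_1**2*x_3 + x_2**3 + x_1*x_2 + x_1*x_3 + x_1 + x_2 → x_2**3 + x_2**2*x_3 + x_1*x_2 + x_1*x_3 + x_1 + x_2 + x_3
  leading term x_2**3: no divisor's leading term divides it; move x_2**3 to the remainder.
  leading term x_2**2*x_3: no divisor's leading term divides it; move x_2**2*x_3 to the remainder.
  leading term x_1*x_2: subtract (1)·f_2 from x_1*x_2 + x_1*x_3 + x_1 + x_2 + x_3 → x_1 + 1
  leading term x_1: no divisor's leading term divides it; move x_1 to the remainder.
  leading term 1: no divisor's leading term divides it; move 1 to the remainder.
  remainder x_2**3 + x_2**2*x_3 + x_1 + 1 ≠ 0; add g_3 = x_2**3 + x_2**2*x_3 + x_1 + 1 to the basis.

The other S-polynomials (S(f_1,g_3), S(f_2,g_3)) all reduce to 0 modulo the current basis, so we have a Gröbner basis.
Inter-reduce: drop elements whose leading term is divisible by another's, tail-reduce, and make monic.
Reduced Gröbner basis: {x_2**3 + x_2**2*x_3 + x_1 + 1, x_1**2 + x_2**2 + 1, x_1*x_2 + x_1*x_3 + x_2 + x_3 + 1}.

Buchberger on the second generating set:
h_1 = x_1**2 + x_1*x_2 + x_1*x_3 + x_2**2 + x_2 + x_3, LT = x_1**2.
h_2 = x_1**2 + x_1*x_2 + x_1*x_3 + x_2**2 + x_2 + 1, LT = x_1**2.

S(h_1,h_2): lcm = x_1**2. S = x_3 + 1.
  leading term x_3: no divisor's leading term divides it; move x_3 to the remainder.
  leading term 1: no divisor's leading term divides it; move 1 to the remainder.
  remainder x_3 + 1 ≠ 0; add k_3 = x_3 + 1 to the basis.

The other S-polynomials (S(h_1,k_3), S(h_2,k_3)) all reduce to 0 modulo the current basis, so we have a Gröbner basis.
Inter-reduce: drop elements whose leading term is divisible by another's, tail-reduce, and make monic.
Reduced Gröbner basis: {x_1**2 + x_1*x_2 + x_2**2 + x_1 + x_2 + 1, x_3 + 1}.

The bases are distinct; the ideals are different.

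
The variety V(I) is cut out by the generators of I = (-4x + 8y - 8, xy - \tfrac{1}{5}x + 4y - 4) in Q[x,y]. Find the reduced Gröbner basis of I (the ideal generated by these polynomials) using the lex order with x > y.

G = {x - 2y + 2, y^{2} + \tfrac{4}{5}y - \tfrac{9}{5}}

f_1 = -4x + 8y - 8, LT = x.
f_2 = xy - \tfrac{1}{5}x + 4y - 4, LT = xy.

S(f_1,f_2): lcm = xy. S = \tfrac{1}{5}x - 2y^{2} - 2y + 4.
  leading term x: subtract (-\tfrac{1}{20})·f_1 from \tfrac{1}{5}x - 2y^{2} - 2y + 4 → -2y^{2} - \tfrac{8}{5}y + \tfrac{18}{5}
  leading term y^{2}: no divisor's leading term divides it; move -2y^{2} to the remainder.
  leading term y: no divisor's leading term divides it; move -\tfrac{8}{5}y to the remainder.
  leading term 1: no divisor's leading term divides it; move \tfrac{18}{5} to the remainder.
  remainder -2y^{2} - \tfrac{8}{5}y + \tfrac{18}{5} ≠ 0; add g_3 = -2y^{2} - \tfrac{8}{5}y + \tfrac{18}{5} to the basis.

S(f_1,g_3): leading monomials are coprime, so the S-polynomial reduces to 0 (Buchberger's first criterion).
S(f_2,g_3): lcm = xy^{2}. S = -xy + \tfrac{9}{5}x + 4y^{2} - 4y.
  leading term xy: subtract (\tfrac{1}{4}y)·f_1 from -xy + \tfrac{9}{5}x + 4y^{2} - 4y → \tfrac{9}{5}x + 2y^{2} - 2y
  leading term x: subtract (-\tfrac{9}{20})·f_1 from \tfrac{9}{5}x + 2y^{2} - 2y → 2y^{2} + \tfrac{8}{5}y - \tfrac{18}{5}
  leading term y^{2}: subtract (-1)·g_3 from 2y^{2} + \tfrac{8}{5}y - \tfrac{18}{5} → 0
  remainder 0.

Every S-polynomial of the final basis reduces to 0, so we have a Gröbner basis.
Inter-reduce: drop elements whose leading term is divisible by another's, tail-reduce, and make monic.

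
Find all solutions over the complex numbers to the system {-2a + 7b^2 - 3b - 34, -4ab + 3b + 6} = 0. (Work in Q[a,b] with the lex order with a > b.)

{(0, -2), (-sqrt(331)/2 - 31/4, 17/14 - sqrt(331)/14), (-31/4 + sqrt(331)/2, 17/14 + sqrt(331)/14)}

Compute a lex Gröbner basis by Buchberger's algorithm.
f_1 = -2a + 7b^2 - 3b - 34, LT = a.
f_2 = -4ab + 3b + 6, LT = ab.

S(f_1,f_2): lcm = ab. S = -7/2b^3 + 3/2b^2 + 71/4b + 3/2.
  leading term b^3: no divisor's leading term divides it; move -7/2b^3 to the remainder.
  leading term b^2: no divisor's leading term divides it; move 3/2b^2 to the remainder.
  leading term b: no divisor's leading term divides it; move 71/4b to the remainder.
  leading term 1: no divisor's leading term divides it; move 3/2 to the remainder.
  remainder -7/2b^3 + 3/2b^2 + 71/4b + 3/2 ≠ 0; add h_3 = -7/2b^3 + 3/2b^2 + 71/4b + 3/2 to the basis.

The other S-polynomials (S(f_1,h_3), S(f_2,h_3)) all reduce to 0 modulo the current basis, so we have a Gröbner basis.
Inter-reduce: drop elements whose leading term is divisible by another's, tail-reduce, and make monic.
Reduced Gröbner basis: {a - 7/2b^2 + 3/2b + 17, b^3 - 3/7b^2 - 71/14b - 3/7}.

Elimination: the polynomial b^3 - 3/7b^2 - 71/14b - 3/7 lies in the elimination ideal for b, so b ∈ {-2, 17/14 - sqrt(331)/14, 17/14 + sqrt(331)/14}. For each such b, the remaining basis elements (now univariate) give the rest of the solution.
  b = -2: the earlier basis element becomes a = 0, giving a = 0 — point (0, -2).
  b = 17/14 - sqrt(331)/14: the earlier basis element becomes a + 31/4 + sqrt(331)/2 = 0, giving a = -sqrt(331)/2 - 31/4 — point (-sqrt(331)/2 - 31/4, 17/14 - sqrt(331)/14).
  b = 17/14 + sqrt(331)/14: the earlier basis element becomes a - sqrt(331)/2 + 31/4 = 0, giving a = -31/4 + sqrt(331)/2 — point (-31/4 + sqrt(331)/2, 17/14 + sqrt(331)/14).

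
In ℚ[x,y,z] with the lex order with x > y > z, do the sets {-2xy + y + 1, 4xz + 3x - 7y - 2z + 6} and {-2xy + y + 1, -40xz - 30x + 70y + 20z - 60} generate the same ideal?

For a fixed monomial order, each ideal has a unique reduced Gröbner basis; comparing bases decides equality.
Buchberger on the first generating set:
f_1 = -2xy + y + 1, LT = xy.
f_2 = 4xz + 3x - 7y - 2z + 6, LT = xz.

S(f_1,f_2): lcm = xyz. S = -¾xy + 7/4y² - 3/2y - ½z.
  leading term xy: subtract (⅜)·f_1 from -¾xy + 7/4y² - 3/2y - ½z → 7/4y² - 15/8y - ½z - ⅜
  leading term y²: no divisor's leading term divides it; move 7/4y² to the remainder.
  leading term y: no divisor's leading term divides it; move -15/8y to the remainder.
  leading term z: no divisor's leading term divides it; move -½z to the remainder.
  leading term 1: no divisor's leading term divides it; move -⅜ to the remainder.
  remainder 7/4y² - 15/8y - ½z - ⅜ ≠ 0; add g_3 = 7/4y² - 15/8y - ½z - ⅜ to the basis.

The other S-polynomials (S(f_1,g_3), S(f_2,g_3)) all reduce to 0 modulo the current basis, so we have a Gröbner basis.
Inter-reduce: drop elements whose leading term is divisible by another's, tail-reduce, and make monic.
Reduced Gröbner basis: {xy - ½y - ½, xz + ¾x - 7/4y - ½z + 3/2, y² - 15/14y - 2/7z - 3/14}.

Buchberger on the second generating set:
h_1 = -2xy + y + 1, LT = xy.
h_2 = -40xz - 30x + 70y + 20z - 60, LT = xz.

S(h_1,h_2): lcm = xyz. S = -¾xy + 7/4y² - 3/2y - ½z.
  leading term xy: subtract (⅜)·h_1 from -¾xy + 7/4y² - 3/2y - ½z → 7/4y² - 15/8y - ½z - ⅜
  leading term y²: no divisor's leading term divides it; move 7/4y² to the remainder.
  leading term y: no divisor's leading term divides it; move -15/8y to the remainder.
  leading term z: no divisor's leading term divides it; move -½z to the remainder.
  leading term 1: no divisor's leading term divides it; move -⅜ to the remainder.
  remainder 7/4y² - 15/8y - ½z - ⅜ ≠ 0; add k_3 = 7/4y² - 15/8y - ½z - ⅜ to the basis.

The other S-polynomials (S(h_1,k_3), S(h_2,k_3)) all reduce to 0 modulo the current basis, so we have a Gröbner basis.
Inter-reduce: drop elements whose leading term is divisible by another's, tail-reduce, and make monic.
Reduced Gröbner basis: {xy - ½y - ½, xz + ¾x - 7/4y - ½z + 3/2, y² - 15/14y - 2/7z - 3/14}.

The two bases agree; hence the ideals are identical.

Yes, the ideals are equal.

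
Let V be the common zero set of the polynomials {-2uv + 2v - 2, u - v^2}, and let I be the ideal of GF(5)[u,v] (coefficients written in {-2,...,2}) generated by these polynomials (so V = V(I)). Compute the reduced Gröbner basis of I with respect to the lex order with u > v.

G = {u - v^2, v^3 - v + 1}

f_1 = -2uv + 2v - 2, LT = uv.
f_2 = u - v^2, LT = u.

S(f_1,f_2): lcm = uv. S = v^3 - v + 1.
  leading term v^3: no divisor's leading term divides it; move v^3 to the remainder.
  leading term v: no divisor's leading term divides it; move -v to the remainder.
  leading term 1: no divisor's leading term divides it; move 1 to the remainder.
  remainder v^3 - v + 1 ≠ 0; add g_3 = v^3 - v + 1 to the basis.

The other S-polynomials (S(f_1,g_3), S(f_2,g_3)) all reduce to 0 modulo the current basis, so we have a Gröbner basis.
Inter-reduce: drop elements whose leading term is divisible by another's, tail-reduce, and make monic.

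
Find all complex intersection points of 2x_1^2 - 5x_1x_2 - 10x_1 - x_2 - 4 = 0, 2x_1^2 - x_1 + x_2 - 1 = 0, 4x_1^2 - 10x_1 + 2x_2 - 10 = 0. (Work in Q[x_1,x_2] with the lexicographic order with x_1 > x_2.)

{(-1, -2)}

Compute a lex Gröbner basis by Buchberger's algorithm.
f_1 = 2x_1^2 - 5x_1x_2 - 10x_1 - x_2 - 4, LT = x_1^2.
f_2 = 2x_1^2 - x_1 + x_2 - 1, LT = x_1^2.
f_3 = 4x_1^2 - 10x_1 + 2x_2 - 10, LT = x_1^2.

S(f_1,f_2): lcm = x_1^2. S = -5/2x_1x_2 - 9/2x_1 - x_2 - 3/2.
  leading term x_1x_2: no divisor's leading term divides it; move -5/2x_1x_2 to the remainder.
  leading term x_1: no divisor's leading term divides it; move -9/2x_1 to the remainder.
  leading term x_2: no divisor's leading term divides it; move -x_2 to the remainder.
  leading term 1: no divisor's leading term divides it; move -3/2 to the remainder.
  remainder -5/2x_1x_2 - 9/2x_1 - x_2 - 3/2 ≠ 0; add h_4 = -5/2x_1x_2 - 9/2x_1 - x_2 - 3/2 to the basis.

S(f_1,f_3): lcm = x_1^2. S = -5/2x_1x_2 - 5/2x_1 - x_2 + 1/2.
  leading term x_1x_2: subtract (1)·h_4 from -5/2x_1x_2 - 5/2x_1 - x_2 + 1/2 → 2x_1 + 2
  leading term x_1: no divisor's leading term divides it; move 2x_1 to the remainder.
  leading term 1: no divisor's leading term divides it; move 2 to the remainder.
  remainder 2x_1 + 2 ≠ 0; add h_5 = 2x_1 + 2 to the basis.

S(f_2,f_3): lcm = x_1^2. S = 2x_1 + 2.
  leading term x_1: subtract (1)·h_5 from 2x_1 + 2 → 0
  remainder 0.

S(f_1,h_4): lcm = x_1^2x_2. S = -9/5x_1^2 - 5/2x_1x_2^2 - 27/5x_1x_2 - 3/5x_1 - 1/2x_2^2 - 2x_2.
  leading term x_1^2: subtract (-9/10)·f_1 from -9/5x_1^2 - 5/2x_1x_2^2 - 27/5x_1x_2 - 3/5x_1 - 1/2x_2^2 - 2x_2 → -5/2x_1x_2^2 - 99/10x_1x_2 - 48/5x_1 - 1/2x_2^2 - 29/10x_2 - 18/5
  leading term x_1x_2^2: subtract (x_2)·h_4 from -5/2x_1x_2^2 - 99/10x_1x_2 - 48/5x_1 - 1/2x_2^2 - 29/10x_2 - 18/5 → -27/5x_1x_2 - 48/5x_1 + 1/2x_2^2 - 7/5x_2 - 18/5
  leading term x_1x_2: subtract (54/25)·h_4 from -27/5x_1x_2 - 48/5x_1 + 1/2x_2^2 - 7/5x_2 - 18/5 → 3/25x_1 + 1/2x_2^2 + 19/25x_2 - 9/25
  leading term x_1: subtract (3/50)·h_5 from 3/25x_1 + 1/2x_2^2 + 19/25x_2 - 9/25 → 1/2x_2^2 + 19/25x_2 - 12/25
  leading term x_2^2: no divisor's leading term divides it; move 1/2x_2^2 to the remainder.
  leading term x_2: no divisor's leading term divides it; move 19/25x_2 to the remainder.
  leading term 1: no divisor's leading term divides it; move -12/25 to the remainder.
  remainder 1/2x_2^2 + 19/25x_2 - 12/25 ≠ 0; add h_6 = 1/2x_2^2 + 19/25x_2 - 12/25 to the basis.

S(f_2,h_4): lcm = x_1^2x_2. S = -9/5x_1^2 - 9/10x_1x_2 - 3/5x_1 + 1/2x_2^2 - 1/2x_2.
  leading term x_1^2: subtract (-9/10)·f_1 from -9/5x_1^2 - 9/10x_1x_2 - 3/5x_1 + 1/2x_2^2 - 1/2x_2 → -27/5x_1x_2 - 48/5x_1 + 1/2x_2^2 - 7/5x_2 - 18/5
  leading term x_1x_2: subtract (54/25)·h_4 from -27/5x_1x_2 - 48/5x_1 + 1/2x_2^2 - 7/5x_2 - 18/5 → 3/25x_1 + 1/2x_2^2 + 19/25x_2 - 9/25
  leading term x_1: subtract (3/50)·h_5 from 3/25x_1 + 1/2x_2^2 + 19/25x_2 - 9/25 → 1/2x_2^2 + 19/25x_2 - 12/25
  leading term x_2^2: subtract (1)·h_6 from 1/2x_2^2 + 19/25x_2 - 12/25 → 0
  remainder 0.

S(f_3,h_4): lcm = x_1^2x_2. S = -9/5x_1^2 - 29/10x_1x_2 - 3/5x_1 + 1/2x_2^2 - 5/2x_2.
  leading term x_1^2: subtract (-9/10)·f_1 from -9/5x_1^2 - 29/10x_1x_2 - 3/5x_1 + 1/2x_2^2 - 5/2x_2 → -37/5x_1x_2 - 48/5x_1 + 1/2x_2^2 - 17/5x_2 - 18/5
  leading term x_1x_2: subtract (74/25)·h_4 from -37/5x_1x_2 - 48/5x_1 + 1/2x_2^2 - 17/5x_2 - 18/5 → 93/25x_1 + 1/2x_2^2 - 11/25x_2 + 21/25
  leading term x_1: subtract (93/50)·h_5 from 93/25x_1 + 1/2x_2^2 - 11/25x_2 + 21/25 → 1/2x_2^2 - 11/25x_2 - 72/25
  leading term x_2^2: subtract (1)·h_6 from 1/2x_2^2 - 11/25x_2 - 72/25 → -6/5x_2 - 12/5
  leading term x_2: no divisor's leading term divides it; move -6/5x_2 to the remainder.
  leading term 1: no divisor's leading term divides it; move -12/5 to the remainder.
  remainder -6/5x_2 - 12/5 ≠ 0; add h_7 = -6/5x_2 - 12/5 to the basis.

S(f_1,h_5): lcm = x_1^2. S = -5/2x_1x_2 - 6x_1 - 1/2x_2 - 2.
  leading term x_1x_2: subtract (1)·h_4 from -5/2x_1x_2 - 6x_1 - 1/2x_2 - 2 → -3/2x_1 + 1/2x_2 - 1/2
  leading term x_1: subtract (-3/4)·h_5 from -3/2x_1 + 1/2x_2 - 1/2 → 1/2x_2 + 1
  leading term x_2: subtract (-5/12)·h_7 from 1/2x_2 + 1 → 0
  remainder 0.

S(f_2,h_5): lcm = x_1^2. S = -3/2x_1 + 1/2x_2 - 1/2.
  leading term x_1: subtract (-3/4)·h_5 from -3/2x_1 + 1/2x_2 - 1/2 → 1/2x_2 + 1
  leading term x_2: subtract (-5/12)·h_7 from 1/2x_2 + 1 → 0
  remainder 0.

S(f_3,h_5): lcm = x_1^2. S = -7/2x_1 + 1/2x_2 - 5/2.
  leading term x_1: subtract (-7/4)·h_5 from -7/2x_1 + 1/2x_2 - 5/2 → 1/2x_2 + 1
  leading term x_2: subtract (-5/12)·h_7 from 1/2x_2 + 1 → 0
  remainder 0.

S(h_4,h_5): lcm = x_1x_2. S = 9/5x_1 - 3/5x_2 + 3/5.
  leading term x_1: subtract (9/10)·h_5 from 9/5x_1 - 3/5x_2 + 3/5 → -3/5x_2 - 6/5
  leading term x_2: subtract (1/2)·h_7 from -3/5x_2 - 6/5 → 0
  remainder 0.

S(f_1,h_6): leading monomials are coprime, so the S-polynomial reduces to 0 (Buchberger's first criterion).
S(f_2,h_6): leading monomials are coprime, so the S-polynomial reduces to 0 (Buchberger's first criterion).
S(f_3,h_6): leading monomials are coprime, so the S-polynomial reduces to 0 (Buchberger's first criterion).
S(h_4,h_6): lcm = x_1x_2^2. S = 7/25x_1x_2 + 24/25x_1 + 2/5x_2^2 + 3/5x_2.
  leading term x_1x_2: subtract (-14/125)·h_4 from 7/25x_1x_2 + 24/25x_1 + 2/5x_2^2 + 3/5x_2 → 57/125x_1 + 2/5x_2^2 + 61/125x_2 - 21/125
  leading term x_1: subtract (57/250)·h_5 from 57/125x_1 + 2/5x_2^2 + 61/125x_2 - 21/125 → 2/5x_2^2 + 61/125x_2 - 78/125
  leading term x_2^2: subtract (4/5)·h_6 from 2/5x_2^2 + 61/125x_2 - 78/125 → -3/25x_2 - 6/25
  leading term x_2: subtract (1/10)·h_7 from -3/25x_2 - 6/25 → 0
  remainder 0.

S(h_5,h_6): leading monomials are coprime, so the S-polynomial reduces to 0 (Buchberger's first criterion).
S(f_1,h_7): leading monomials are coprime, so the S-polynomial reduces to 0 (Buchberger's first criterion).
S(f_2,h_7): leading monomials are coprime, so the S-polynomial reduces to 0 (Buchberger's first criterion).
S(f_3,h_7): leading monomials are coprime, so the S-polynomial reduces to 0 (Buchberger's first criterion).
S(h_4,h_7): lcm = x_1x_2. S = -1/5x_1 + 2/5x_2 + 3/5.
  leading term x_1: subtract (-1/10)·h_5 from -1/5x_1 + 2/5x_2 + 3/5 → 2/5x_2 + 4/5
  leading term x_2: subtract (-1/3)·h_7 from 2/5x_2 + 4/5 → 0
  remainder 0.

S(h_5,h_7): leading monomials are coprime, so the S-polynomial reduces to 0 (Buchberger's first criterion).
S(h_6,h_7): lcm = x_2^2. S = -12/25x_2 - 24/25.
  leading term x_2: subtract (2/5)·h_7 from -12/25x_2 - 24/25 → 0
  remainder 0.

Every S-polynomial of the final basis reduces to 0, so we have a Gröbner basis.
Inter-reduce: drop elements whose leading term is divisible by another's, tail-reduce, and make monic.
Reduced Gröbner basis: {x_1 + 1, x_2 + 2}.

A lex Gröbner basis eliminates variables successively. Here x_2 + 2 depends only on x_2, with roots {-2}; lifting each root through the earlier basis elements recovers the full solutions.
  x_2 = -2: the earlier basis element becomes x_1 + 1 = 0, giving x_1 = -1 — point (-1, -2).
Each listed point satisfies every original equation (direct substitution).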